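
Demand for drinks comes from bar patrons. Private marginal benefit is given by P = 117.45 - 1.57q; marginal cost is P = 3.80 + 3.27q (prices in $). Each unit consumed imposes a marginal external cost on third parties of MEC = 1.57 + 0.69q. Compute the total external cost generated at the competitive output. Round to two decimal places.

$227.09

Market equilibrium (private): 3.80 + 3.27q = 117.45 - 1.57q → q_m = 23.4814.
Total external cost = ∫₀^{q_m} (1.57 + 0.69q) dq = 1.57×23.4814 + ½×0.69×23.4814² = 227.0906.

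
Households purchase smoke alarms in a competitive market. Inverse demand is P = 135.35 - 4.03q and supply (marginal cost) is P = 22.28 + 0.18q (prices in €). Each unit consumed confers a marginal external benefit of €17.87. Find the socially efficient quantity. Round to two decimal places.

Social marginal benefit = demand + MEB = 153.22 - 4.03q.
Set SMB = MC: 153.22 - 4.03q = 22.28 + 0.18q → q* = 31.1021.

q* = 31.10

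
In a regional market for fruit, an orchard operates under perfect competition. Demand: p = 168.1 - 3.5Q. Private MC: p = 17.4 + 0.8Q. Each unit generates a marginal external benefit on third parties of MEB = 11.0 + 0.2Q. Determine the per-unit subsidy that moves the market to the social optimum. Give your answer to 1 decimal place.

subsidy = 18.9 per unit

Social marginal cost = private MC − MEB = 6.4 + 0.6Q.
Set SMC = demand: 6.4 + 0.6Q = 168.1 - 3.5Q → Q* = 39.4390.
The Pigouvian subsidy equals MEB at Q*: 11.0 + 0.2×39.4390 = 18.8878.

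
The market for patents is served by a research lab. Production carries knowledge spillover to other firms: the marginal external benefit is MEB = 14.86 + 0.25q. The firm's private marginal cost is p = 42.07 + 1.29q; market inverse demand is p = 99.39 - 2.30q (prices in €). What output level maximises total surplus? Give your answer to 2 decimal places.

q* = 21.61

Social marginal cost = private MC − MEB = 27.21 + 1.04q.
Set SMC = demand: 27.21 + 1.04q = 99.39 - 2.30q → q* = 21.6108.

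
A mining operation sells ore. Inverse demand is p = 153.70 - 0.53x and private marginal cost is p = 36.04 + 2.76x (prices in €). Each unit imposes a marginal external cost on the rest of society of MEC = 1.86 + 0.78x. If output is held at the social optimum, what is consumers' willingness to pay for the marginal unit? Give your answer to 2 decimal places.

P = €138.62

Social marginal cost = private MC + MEC = 37.90 + 3.54x.
Set SMC = demand: 37.90 + 3.54x = 153.70 - 0.53x → x* = 28.4521.
Consumer price on the demand curve at x*: 153.70 − 0.53×28.4521 = 138.6204.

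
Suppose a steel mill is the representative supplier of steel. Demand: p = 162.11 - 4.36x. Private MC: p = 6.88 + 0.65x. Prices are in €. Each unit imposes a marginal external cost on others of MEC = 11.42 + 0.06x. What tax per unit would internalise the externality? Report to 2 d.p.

Social marginal cost = private MC + MEC = 18.30 + 0.71x.
Set SMC = demand: 18.30 + 0.71x = 162.11 - 4.36x → x* = 28.3649.
The Pigouvian tax equals MEC at x*: 11.42 + 0.06×28.3649 = 13.1219.

tax = €13.12 per unit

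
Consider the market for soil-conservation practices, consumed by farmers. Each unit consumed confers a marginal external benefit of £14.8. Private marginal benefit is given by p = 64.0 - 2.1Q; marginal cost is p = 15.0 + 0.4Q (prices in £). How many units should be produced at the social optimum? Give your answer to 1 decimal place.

Q* = 25.5

Social marginal benefit = demand + MEB = 78.8 - 2.1Q.
Set SMB = MC: 78.8 - 2.1Q = 15.0 + 0.4Q → Q* = 25.5200.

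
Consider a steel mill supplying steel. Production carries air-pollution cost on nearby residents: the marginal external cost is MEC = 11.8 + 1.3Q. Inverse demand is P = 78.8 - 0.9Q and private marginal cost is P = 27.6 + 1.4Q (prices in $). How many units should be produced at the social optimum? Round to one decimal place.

Social marginal cost = private MC + MEC = 39.4 + 2.7Q.
Set SMC = demand: 39.4 + 2.7Q = 78.8 - 0.9Q → Q* = 10.9444.

Q* = 10.9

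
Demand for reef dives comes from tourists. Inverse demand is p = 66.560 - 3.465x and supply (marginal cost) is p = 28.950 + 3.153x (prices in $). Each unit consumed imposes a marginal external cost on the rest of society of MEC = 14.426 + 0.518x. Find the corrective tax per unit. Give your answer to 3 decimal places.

tax = $16.109 per unit

Social marginal benefit = demand − MEC = 52.134 - 3.983x.
Set SMB = MC: 52.134 - 3.983x = 28.950 + 3.153x → x* = 3.2489.
The Pigouvian tax equals MEC at x*: 14.426 + 0.518×3.2489 = 16.1089.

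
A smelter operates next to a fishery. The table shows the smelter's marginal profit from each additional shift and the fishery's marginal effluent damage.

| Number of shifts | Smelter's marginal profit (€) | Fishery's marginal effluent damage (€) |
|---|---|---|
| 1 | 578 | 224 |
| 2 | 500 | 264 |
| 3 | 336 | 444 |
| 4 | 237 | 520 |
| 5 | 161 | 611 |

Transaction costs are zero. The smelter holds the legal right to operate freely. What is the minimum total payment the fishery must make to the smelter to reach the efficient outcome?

Left alone the smelter would choose level 5 (marginal profit stays positive).
Efficient level: k* = 2 (marginal profit ≥ marginal effluent damage through 2).
The fishery must at least cover the smelter's forgone profit from cutting 5→2: 336 + 237 + 161 = 734.

€734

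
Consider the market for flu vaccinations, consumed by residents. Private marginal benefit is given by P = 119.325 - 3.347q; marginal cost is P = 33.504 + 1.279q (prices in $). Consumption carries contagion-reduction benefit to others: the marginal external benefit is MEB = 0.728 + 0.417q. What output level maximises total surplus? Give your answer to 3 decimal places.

q* = 20.563

Social marginal benefit = demand + MEB = 120.053 - 2.930q.
Set SMB = MC: 120.053 - 2.930q = 33.504 + 1.279q → q* = 20.5628.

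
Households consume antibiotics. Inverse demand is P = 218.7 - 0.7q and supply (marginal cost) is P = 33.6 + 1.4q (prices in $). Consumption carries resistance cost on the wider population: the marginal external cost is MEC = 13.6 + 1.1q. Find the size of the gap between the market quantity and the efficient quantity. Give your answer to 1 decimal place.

34.5 units

Market equilibrium (private): 33.6 + 1.4q = 218.7 - 0.7q → q_m = 88.1429.
Social marginal benefit = demand − MEC = 205.1 - 1.8q.
Set SMB = MC: 205.1 - 1.8q = 33.6 + 1.4q → q* = 53.5938.
Gap = |88.1429 − 53.5938| = 34.5491.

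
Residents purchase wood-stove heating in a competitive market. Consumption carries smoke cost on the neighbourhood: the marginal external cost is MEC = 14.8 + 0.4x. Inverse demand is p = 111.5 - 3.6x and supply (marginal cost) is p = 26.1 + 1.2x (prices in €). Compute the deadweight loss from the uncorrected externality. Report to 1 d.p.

DWL = €46.2

Market equilibrium (private): 26.1 + 1.2x = 111.5 - 3.6x → x_m = 17.7917.
Social marginal benefit = demand − MEC = 96.7 - 4.0x.
Set SMB = MC: 96.7 - 4.0x = 26.1 + 1.2x → x* = 13.5769.
Between x* and x_m the wedge MC − SMB runs linearly from 0 to MEC(x_m), so the loss is a triangle.
DWL = ½ × 4.2148 × 21.9167 = 46.1873.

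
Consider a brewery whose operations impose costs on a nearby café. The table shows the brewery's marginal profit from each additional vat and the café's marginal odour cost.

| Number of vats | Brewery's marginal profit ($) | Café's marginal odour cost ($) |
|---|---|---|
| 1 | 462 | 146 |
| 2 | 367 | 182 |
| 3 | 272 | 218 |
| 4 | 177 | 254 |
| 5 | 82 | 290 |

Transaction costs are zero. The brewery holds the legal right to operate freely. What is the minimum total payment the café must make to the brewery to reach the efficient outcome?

Left alone the brewery would choose level 5 (marginal profit stays positive).
Efficient level: k* = 3 (marginal profit ≥ marginal odour cost through 3).
The café must at least cover the brewery's forgone profit from cutting 5→3: 177 + 82 = 259.

$259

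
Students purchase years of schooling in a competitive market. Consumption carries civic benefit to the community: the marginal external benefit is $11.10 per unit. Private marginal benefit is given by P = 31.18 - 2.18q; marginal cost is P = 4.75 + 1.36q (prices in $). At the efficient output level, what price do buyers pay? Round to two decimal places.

P = $8.07

Social marginal benefit = demand + MEB = 42.28 - 2.18q.
Set SMB = MC: 42.28 - 2.18q = 4.75 + 1.36q → q* = 10.6017.
Consumer price on the demand curve at q*: 31.18 − 2.18×10.6017 = 8.0683.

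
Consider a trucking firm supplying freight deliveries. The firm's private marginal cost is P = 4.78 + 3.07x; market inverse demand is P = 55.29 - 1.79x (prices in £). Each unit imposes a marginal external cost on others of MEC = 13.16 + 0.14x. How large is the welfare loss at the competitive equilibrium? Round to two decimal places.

Market equilibrium (private): 4.78 + 3.07x = 55.29 - 1.79x → x_m = 10.3930.
Social marginal cost = private MC + MEC = 17.94 + 3.21x.
Set SMC = demand: 17.94 + 3.21x = 55.29 - 1.79x → x* = 7.4700.
The loss is the area between SMC and demand from x* to x_m; with linear curves that's a triangle of height MEC(x_m).
DWL = ½ × 2.9230 × 14.6150 = 21.3598.

DWL = £21.36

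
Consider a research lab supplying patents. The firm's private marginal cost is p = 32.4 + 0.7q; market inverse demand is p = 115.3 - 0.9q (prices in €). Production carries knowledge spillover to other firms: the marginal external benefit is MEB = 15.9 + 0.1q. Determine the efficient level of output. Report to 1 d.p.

Social marginal cost = private MC − MEB = 16.5 + 0.6q.
Set SMC = demand: 16.5 + 0.6q = 115.3 - 0.9q → q* = 65.8667.

q* = 65.9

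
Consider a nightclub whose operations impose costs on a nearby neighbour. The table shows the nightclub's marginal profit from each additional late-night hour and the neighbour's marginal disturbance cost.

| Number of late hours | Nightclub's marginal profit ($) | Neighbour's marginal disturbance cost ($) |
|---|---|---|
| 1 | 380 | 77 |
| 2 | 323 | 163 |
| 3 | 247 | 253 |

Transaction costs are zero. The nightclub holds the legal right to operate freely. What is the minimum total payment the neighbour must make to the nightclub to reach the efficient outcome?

Left alone the nightclub would choose level 3 (marginal profit stays positive).
Efficient level: k* = 2 (marginal profit ≥ marginal disturbance cost through 2).
The neighbour must at least cover the nightclub's forgone profit from cutting 3→2: 247 = 247.

$247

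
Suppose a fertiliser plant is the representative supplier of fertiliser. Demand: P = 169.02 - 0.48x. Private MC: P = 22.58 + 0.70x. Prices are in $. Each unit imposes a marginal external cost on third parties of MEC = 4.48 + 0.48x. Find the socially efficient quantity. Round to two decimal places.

Social marginal cost = private MC + MEC = 27.06 + 1.18x.
Set SMC = demand: 27.06 + 1.18x = 169.02 - 0.48x → x* = 85.5181.

x* = 85.52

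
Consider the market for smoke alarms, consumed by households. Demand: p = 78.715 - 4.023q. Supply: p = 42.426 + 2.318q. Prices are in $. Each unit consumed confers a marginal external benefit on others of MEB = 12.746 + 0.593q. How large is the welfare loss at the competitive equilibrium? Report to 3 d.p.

Market equilibrium (private): 42.426 + 2.318q = 78.715 - 4.023q → q_m = 5.7229.
Social marginal benefit = demand + MEB = 91.461 - 3.430q.
Set SMB = MC: 91.461 - 3.430q = 42.426 + 2.318q → q* = 8.5308.
Height of the DWL triangle at q_m is SMB(q_m) − MC(q_m) = MEB(q_m) = 16.1397.
DWL = ½ × 2.8079 × 16.1397 = 22.6593.

DWL = $22.659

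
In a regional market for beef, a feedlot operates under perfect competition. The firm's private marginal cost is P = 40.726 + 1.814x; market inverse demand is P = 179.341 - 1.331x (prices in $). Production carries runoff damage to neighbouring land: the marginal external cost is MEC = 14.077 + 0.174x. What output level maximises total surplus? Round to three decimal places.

Social marginal cost = private MC + MEC = 54.803 + 1.988x.
Set SMC = demand: 54.803 + 1.988x = 179.341 - 1.331x → x* = 37.5227.

x* = 37.523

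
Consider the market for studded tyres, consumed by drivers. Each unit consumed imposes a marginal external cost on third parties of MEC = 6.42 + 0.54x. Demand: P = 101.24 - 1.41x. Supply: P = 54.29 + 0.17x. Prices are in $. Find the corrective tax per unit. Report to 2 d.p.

tax = $16.74 per unit

Social marginal benefit = demand − MEC = 94.82 - 1.95x.
Set SMB = MC: 94.82 - 1.95x = 54.29 + 0.17x → x* = 19.1179.
The Pigouvian tax equals MEC at x*: 6.42 + 0.54×19.1179 = 16.7437.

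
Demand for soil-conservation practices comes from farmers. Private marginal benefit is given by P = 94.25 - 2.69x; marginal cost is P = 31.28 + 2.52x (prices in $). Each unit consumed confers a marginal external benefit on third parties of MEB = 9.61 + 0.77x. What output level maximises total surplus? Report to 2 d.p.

Social marginal benefit = demand + MEB = 103.86 - 1.92x.
Set SMB = MC: 103.86 - 1.92x = 31.28 + 2.52x → x* = 16.3468.

x* = 16.35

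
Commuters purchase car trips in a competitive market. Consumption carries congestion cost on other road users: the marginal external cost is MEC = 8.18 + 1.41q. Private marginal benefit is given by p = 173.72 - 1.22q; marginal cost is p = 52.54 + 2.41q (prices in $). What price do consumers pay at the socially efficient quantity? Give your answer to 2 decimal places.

Social marginal benefit = demand − MEC = 165.54 - 2.63q.
Set SMB = MC: 165.54 - 2.63q = 52.54 + 2.41q → q* = 22.4206.
Consumer price on the demand curve at q*: 173.72 − 1.22×22.4206 = 146.3669.

P = $146.37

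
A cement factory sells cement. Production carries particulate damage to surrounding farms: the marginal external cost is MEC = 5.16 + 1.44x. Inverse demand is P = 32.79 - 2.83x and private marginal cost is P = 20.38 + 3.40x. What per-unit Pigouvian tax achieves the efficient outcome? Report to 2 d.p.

tax = 6.52 per unit

Social marginal cost = private MC + MEC = 25.54 + 4.84x.
Set SMC = demand: 25.54 + 4.84x = 32.79 - 2.83x → x* = 0.9452.
The Pigouvian tax equals MEC at x*: 5.16 + 1.44×0.9452 = 6.5211.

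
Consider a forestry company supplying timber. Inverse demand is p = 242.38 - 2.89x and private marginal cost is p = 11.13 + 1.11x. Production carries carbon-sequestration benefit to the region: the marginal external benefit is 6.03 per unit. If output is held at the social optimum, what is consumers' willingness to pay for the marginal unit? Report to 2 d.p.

P = 70.95

Social marginal cost = private MC − MEB = 5.10 + 1.11x.
Set SMC = demand: 5.10 + 1.11x = 242.38 - 2.89x → x* = 59.3200.
Consumer price on the demand curve at x*: 242.38 − 2.89×59.3200 = 70.9452.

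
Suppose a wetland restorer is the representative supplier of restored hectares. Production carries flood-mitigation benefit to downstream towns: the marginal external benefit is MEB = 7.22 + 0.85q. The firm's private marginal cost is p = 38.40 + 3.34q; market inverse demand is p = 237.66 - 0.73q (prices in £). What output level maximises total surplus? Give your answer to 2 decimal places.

q* = 64.12

Social marginal cost = private MC − MEB = 31.18 + 2.49q.
Set SMC = demand: 31.18 + 2.49q = 237.66 - 0.73q → q* = 64.1242.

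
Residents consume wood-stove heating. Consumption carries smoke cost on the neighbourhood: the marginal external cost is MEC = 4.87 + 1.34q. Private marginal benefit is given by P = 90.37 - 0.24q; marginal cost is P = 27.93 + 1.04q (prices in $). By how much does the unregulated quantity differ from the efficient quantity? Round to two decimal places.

26.81 units

Market equilibrium (private): 27.93 + 1.04q = 90.37 - 0.24q → q_m = 48.7813.
Social marginal benefit = demand − MEC = 85.50 - 1.58q.
Set SMB = MC: 85.50 - 1.58q = 27.93 + 1.04q → q* = 21.9733.
Gap = |48.7813 − 21.9733| = 26.8080.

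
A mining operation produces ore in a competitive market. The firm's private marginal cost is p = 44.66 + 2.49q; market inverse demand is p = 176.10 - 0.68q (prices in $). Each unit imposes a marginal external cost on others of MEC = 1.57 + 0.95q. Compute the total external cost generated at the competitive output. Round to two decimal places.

$881.74

Market equilibrium (private): 44.66 + 2.49q = 176.10 - 0.68q → q_m = 41.4637.
Total external cost = ∫₀^{q_m} (1.57 + 0.95q) dq = 1.57×41.4637 + ½×0.95×41.4637² = 881.7363.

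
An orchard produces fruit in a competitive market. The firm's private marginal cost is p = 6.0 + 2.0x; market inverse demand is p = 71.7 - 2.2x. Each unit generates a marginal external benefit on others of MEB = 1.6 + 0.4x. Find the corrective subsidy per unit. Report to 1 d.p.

subsidy = 8.7 per unit

Social marginal cost = private MC − MEB = 4.4 + 1.6x.
Set SMC = demand: 4.4 + 1.6x = 71.7 - 2.2x → x* = 17.7105.
The Pigouvian subsidy equals MEB at x*: 1.6 + 0.4×17.7105 = 8.6842.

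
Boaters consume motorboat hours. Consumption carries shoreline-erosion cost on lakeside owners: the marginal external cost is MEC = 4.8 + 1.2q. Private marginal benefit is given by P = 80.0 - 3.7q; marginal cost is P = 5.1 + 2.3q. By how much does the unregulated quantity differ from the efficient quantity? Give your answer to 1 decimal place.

2.7 units

Market equilibrium (private): 5.1 + 2.3q = 80.0 - 3.7q → q_m = 12.4833.
Social marginal benefit = demand − MEC = 75.2 - 4.9q.
Set SMB = MC: 75.2 - 4.9q = 5.1 + 2.3q → q* = 9.7361.
Gap = |12.4833 − 9.7361| = 2.7472.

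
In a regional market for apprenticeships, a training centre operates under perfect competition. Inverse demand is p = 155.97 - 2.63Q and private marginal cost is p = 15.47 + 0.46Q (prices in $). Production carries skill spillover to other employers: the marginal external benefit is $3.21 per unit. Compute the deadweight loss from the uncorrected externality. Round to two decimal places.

DWL = $1.67

Market equilibrium (private): 15.47 + 0.46Q = 155.97 - 2.63Q → Q_m = 45.4693.
Social marginal cost = private MC − MEB = 12.26 + 0.46Q.
Set SMC = demand: 12.26 + 0.46Q = 155.97 - 2.63Q → Q* = 46.5081.
The welfare-loss triangle has base |Q_m − Q*| and height MEB(Q_m) (the vertical gap between SMC and demand is zero at Q* and MEB at Q_m).
DWL = ½ × 1.0388 × 3.2100 = 1.6673.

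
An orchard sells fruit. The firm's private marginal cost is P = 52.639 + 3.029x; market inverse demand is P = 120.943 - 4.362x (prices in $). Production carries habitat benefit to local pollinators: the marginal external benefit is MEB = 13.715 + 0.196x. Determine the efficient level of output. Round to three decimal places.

Social marginal cost = private MC − MEB = 38.924 + 2.833x.
Set SMC = demand: 38.924 + 2.833x = 120.943 - 4.362x → x* = 11.3994.

x* = 11.399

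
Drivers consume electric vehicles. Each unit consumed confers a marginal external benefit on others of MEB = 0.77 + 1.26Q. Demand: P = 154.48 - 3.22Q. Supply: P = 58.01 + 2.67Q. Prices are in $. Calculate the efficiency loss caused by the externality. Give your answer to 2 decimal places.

DWL = $49.49

Market equilibrium (private): 58.01 + 2.67Q = 154.48 - 3.22Q → Q_m = 16.3786.
Social marginal benefit = demand + MEB = 155.25 - 1.96Q.
Set SMB = MC: 155.25 - 1.96Q = 58.01 + 2.67Q → Q* = 21.0022.
The welfare-loss triangle has base |Q_m − Q*| and height MEB(Q_m) (the vertical gap between SMB and MC is zero at Q* and MEB at Q_m).
DWL = ½ × 4.6236 × 21.4070 = 49.4887.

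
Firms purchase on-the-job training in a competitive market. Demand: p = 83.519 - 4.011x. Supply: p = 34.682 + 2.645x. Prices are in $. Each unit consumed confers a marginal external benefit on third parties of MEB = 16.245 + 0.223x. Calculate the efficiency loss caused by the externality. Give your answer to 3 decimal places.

Market equilibrium (private): 34.682 + 2.645x = 83.519 - 4.011x → x_m = 7.3373.
Social marginal benefit = demand + MEB = 99.764 - 3.788x.
Set SMB = MC: 99.764 - 3.788x = 34.682 + 2.645x → x* = 10.1169.
Height of the DWL triangle at x_m is SMB(x_m) − MC(x_m) = MEB(x_m) = 17.8812.
DWL = ½ × 2.7796 × 17.8812 = 24.8513.

DWL = $24.851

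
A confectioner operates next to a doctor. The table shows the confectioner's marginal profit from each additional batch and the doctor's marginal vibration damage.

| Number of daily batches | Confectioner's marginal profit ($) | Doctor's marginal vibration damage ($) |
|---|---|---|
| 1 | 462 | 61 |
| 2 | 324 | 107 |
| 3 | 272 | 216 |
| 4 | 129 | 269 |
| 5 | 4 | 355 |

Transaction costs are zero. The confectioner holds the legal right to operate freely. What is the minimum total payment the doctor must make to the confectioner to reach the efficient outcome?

$133

Left alone the confectioner would choose level 5 (marginal profit stays positive).
Efficient level: k* = 3 (marginal profit ≥ marginal vibration damage through 3).
The doctor must at least cover the confectioner's forgone profit from cutting 5→3: 129 + 4 = 133.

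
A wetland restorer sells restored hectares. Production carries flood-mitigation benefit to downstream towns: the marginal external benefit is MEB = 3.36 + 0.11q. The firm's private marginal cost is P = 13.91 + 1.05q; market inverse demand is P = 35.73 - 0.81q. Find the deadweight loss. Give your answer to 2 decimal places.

DWL = 6.18

Market equilibrium (private): 13.91 + 1.05q = 35.73 - 0.81q → q_m = 11.7312.
Social marginal cost = private MC − MEB = 10.55 + 0.94q.
Set SMC = demand: 10.55 + 0.94q = 35.73 - 0.81q → q* = 14.3886.
Between q* and q_m the wedge demand − SMC runs linearly from 0 to MEB(q_m), so the loss is a triangle.
DWL = ½ × 2.6574 × 4.6504 = 6.1790.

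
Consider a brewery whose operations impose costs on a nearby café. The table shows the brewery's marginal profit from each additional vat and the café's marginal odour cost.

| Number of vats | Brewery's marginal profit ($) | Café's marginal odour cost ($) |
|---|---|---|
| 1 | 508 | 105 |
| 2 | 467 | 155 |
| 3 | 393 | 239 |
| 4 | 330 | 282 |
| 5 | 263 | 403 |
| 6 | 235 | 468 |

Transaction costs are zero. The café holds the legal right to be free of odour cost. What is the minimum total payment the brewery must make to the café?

$781

Efficient level: marginal profit ≥ marginal odour cost through level 4, so k* = 4.
With the café holding the right, the brewery must at least compensate total damage at k*: 105 + 155 + 239 + 282 = 781.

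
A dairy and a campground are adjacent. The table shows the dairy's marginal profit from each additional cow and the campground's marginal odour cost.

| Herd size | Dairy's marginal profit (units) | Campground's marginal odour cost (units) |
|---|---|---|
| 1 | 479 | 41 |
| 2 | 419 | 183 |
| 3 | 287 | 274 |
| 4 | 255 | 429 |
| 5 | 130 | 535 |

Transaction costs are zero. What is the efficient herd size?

3

Bargaining reaches the level where marginal profit last exceeds marginal odour cost.
That holds through level 3 (287 ≥ 274) but not at 4 (255 < 429).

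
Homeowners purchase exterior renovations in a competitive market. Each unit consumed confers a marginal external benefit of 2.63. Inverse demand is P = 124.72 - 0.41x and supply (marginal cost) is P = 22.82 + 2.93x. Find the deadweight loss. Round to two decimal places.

DWL = 1.04

Market equilibrium (private): 22.82 + 2.93x = 124.72 - 0.41x → x_m = 30.5090.
Social marginal benefit = demand + MEB = 127.35 - 0.41x.
Set SMB = MC: 127.35 - 0.41x = 22.82 + 2.93x → x* = 31.2964.
The welfare-loss triangle has base |x_m − x*| and height MEB(x_m) (the vertical gap between SMB and MC is zero at x* and MEB at x_m).
DWL = ½ × 0.7874 × 2.6300 = 1.0354.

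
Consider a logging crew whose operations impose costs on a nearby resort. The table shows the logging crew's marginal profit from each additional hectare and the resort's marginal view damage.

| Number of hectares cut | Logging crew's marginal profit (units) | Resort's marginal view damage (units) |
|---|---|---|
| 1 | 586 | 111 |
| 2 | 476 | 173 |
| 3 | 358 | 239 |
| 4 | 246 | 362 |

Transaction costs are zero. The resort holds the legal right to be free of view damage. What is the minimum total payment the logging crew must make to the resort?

523

Efficient level: marginal profit ≥ marginal view damage through level 3, so k* = 3.
With the resort holding the right, the logging crew must at least compensate total damage at k*: 111 + 173 + 239 = 523.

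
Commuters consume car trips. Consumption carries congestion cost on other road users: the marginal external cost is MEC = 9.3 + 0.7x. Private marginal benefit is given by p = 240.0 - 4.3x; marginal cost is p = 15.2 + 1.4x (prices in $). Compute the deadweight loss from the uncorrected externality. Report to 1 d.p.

DWL = $106.4

Market equilibrium (private): 15.2 + 1.4x = 240.0 - 4.3x → x_m = 39.4386.
Social marginal benefit = demand − MEC = 230.7 - 5.0x.
Set SMB = MC: 230.7 - 5.0x = 15.2 + 1.4x → x* = 33.6719.
The loss is the area between SMB and MC from x* to x_m; with linear curves that's a triangle of height MEC(x_m).
DWL = ½ × 5.7667 × 36.9070 = 106.4158.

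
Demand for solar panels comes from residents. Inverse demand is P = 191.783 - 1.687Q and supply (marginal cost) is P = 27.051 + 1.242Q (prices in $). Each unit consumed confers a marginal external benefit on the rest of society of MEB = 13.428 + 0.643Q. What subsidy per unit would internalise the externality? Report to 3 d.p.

Social marginal benefit = demand + MEB = 205.211 - 1.044Q.
Set SMB = MC: 205.211 - 1.044Q = 27.051 + 1.242Q → Q* = 77.9353.
The Pigouvian subsidy equals MEB at Q*: 13.428 + 0.643×77.9353 = 63.5404.

subsidy = $63.540 per unit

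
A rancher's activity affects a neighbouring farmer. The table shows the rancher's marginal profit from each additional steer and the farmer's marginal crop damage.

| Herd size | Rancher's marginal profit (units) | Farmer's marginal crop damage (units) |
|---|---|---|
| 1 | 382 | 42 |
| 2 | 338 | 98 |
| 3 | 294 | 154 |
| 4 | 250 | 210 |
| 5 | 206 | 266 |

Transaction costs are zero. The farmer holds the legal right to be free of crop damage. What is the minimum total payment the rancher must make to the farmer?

Efficient level: marginal profit ≥ marginal crop damage through level 4, so k* = 4.
With the farmer holding the right, the rancher must at least compensate total damage at k*: 42 + 98 + 154 + 210 = 504.

504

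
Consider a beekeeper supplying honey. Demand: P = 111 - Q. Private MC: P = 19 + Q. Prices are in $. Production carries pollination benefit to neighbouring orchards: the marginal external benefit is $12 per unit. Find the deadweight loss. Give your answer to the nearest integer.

Market equilibrium (private): 19 + Q = 111 - Q → Q_m = 46.0000.
Social marginal cost = private MC − MEB = 7 + Q.
Set SMC = demand: 7 + Q = 111 - Q → Q* = 52.0000.
Height of the DWL triangle at Q_m is demand(Q_m) − SMC(Q_m) = MEB(Q_m) = 12.0000.
DWL = ½ × 6.0000 × 12.0000 = 36.0000.

DWL = $36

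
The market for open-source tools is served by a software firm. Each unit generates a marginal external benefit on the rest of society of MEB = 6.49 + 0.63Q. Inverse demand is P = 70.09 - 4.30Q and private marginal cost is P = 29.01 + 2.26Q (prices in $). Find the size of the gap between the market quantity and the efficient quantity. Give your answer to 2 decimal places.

1.76 units

Market equilibrium (private): 29.01 + 2.26Q = 70.09 - 4.30Q → Q_m = 6.2622.
Social marginal cost = private MC − MEB = 22.52 + 1.63Q.
Set SMC = demand: 22.52 + 1.63Q = 70.09 - 4.30Q → Q* = 8.0219.
Gap = |6.2622 − 8.0219| = 1.7597.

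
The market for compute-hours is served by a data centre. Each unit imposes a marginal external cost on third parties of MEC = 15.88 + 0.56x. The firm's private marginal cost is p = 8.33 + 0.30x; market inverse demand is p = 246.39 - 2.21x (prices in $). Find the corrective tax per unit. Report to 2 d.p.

Social marginal cost = private MC + MEC = 24.21 + 0.86x.
Set SMC = demand: 24.21 + 0.86x = 246.39 - 2.21x → x* = 72.3713.
The Pigouvian tax equals MEC at x*: 15.88 + 0.56×72.3713 = 56.4079.

tax = $56.41 per unit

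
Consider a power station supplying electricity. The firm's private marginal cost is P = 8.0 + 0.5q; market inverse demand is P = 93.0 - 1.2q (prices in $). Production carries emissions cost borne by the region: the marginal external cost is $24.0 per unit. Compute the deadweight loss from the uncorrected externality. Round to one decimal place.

DWL = $169.4

Market equilibrium (private): 8.0 + 0.5q = 93.0 - 1.2q → q_m = 50.0000.
Social marginal cost = private MC + MEC = 32.0 + 0.5q.
Set SMC = demand: 32.0 + 0.5q = 93.0 - 1.2q → q* = 35.8824.
The loss is the area between SMC and demand from q* to q_m; with linear curves that's a triangle of height MEC(q_m).
DWL = ½ × 14.1176 × 24.0000 = 169.4112.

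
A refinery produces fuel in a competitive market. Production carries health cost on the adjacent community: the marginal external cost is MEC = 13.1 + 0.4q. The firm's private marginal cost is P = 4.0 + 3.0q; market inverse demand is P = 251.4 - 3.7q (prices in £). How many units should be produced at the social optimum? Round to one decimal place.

q* = 33.0

Social marginal cost = private MC + MEC = 17.1 + 3.4q.
Set SMC = demand: 17.1 + 3.4q = 251.4 - 3.7q → q* = 33.0000.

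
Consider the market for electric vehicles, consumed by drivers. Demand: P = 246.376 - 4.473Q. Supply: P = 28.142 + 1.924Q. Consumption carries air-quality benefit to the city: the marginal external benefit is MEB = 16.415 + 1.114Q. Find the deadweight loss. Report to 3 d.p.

DWL = 280.281

Market equilibrium (private): 28.142 + 1.924Q = 246.376 - 4.473Q → Q_m = 34.1151.
Social marginal benefit = demand + MEB = 262.791 - 3.359Q.
Set SMB = MC: 262.791 - 3.359Q = 28.142 + 1.924Q → Q* = 44.4159.
Height of the DWL triangle at Q_m is SMB(Q_m) − MC(Q_m) = MEB(Q_m) = 54.4192.
DWL = ½ × 10.3008 × 54.4192 = 280.2806.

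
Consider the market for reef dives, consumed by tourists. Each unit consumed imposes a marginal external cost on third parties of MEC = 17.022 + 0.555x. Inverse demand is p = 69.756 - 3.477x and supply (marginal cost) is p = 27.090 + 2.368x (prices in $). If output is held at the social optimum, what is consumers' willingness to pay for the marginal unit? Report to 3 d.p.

Social marginal benefit = demand − MEC = 52.734 - 4.032x.
Set SMB = MC: 52.734 - 4.032x = 27.090 + 2.368x → x* = 4.0069.
Consumer price on the demand curve at x*: 69.756 − 3.477×4.0069 = 55.8240.

P = $55.824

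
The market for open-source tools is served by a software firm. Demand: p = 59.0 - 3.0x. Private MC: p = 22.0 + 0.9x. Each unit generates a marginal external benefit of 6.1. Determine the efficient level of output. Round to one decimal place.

Social marginal cost = private MC − MEB = 15.9 + 0.9x.
Set SMC = demand: 15.9 + 0.9x = 59.0 - 3.0x → x* = 11.0513.

x* = 11.1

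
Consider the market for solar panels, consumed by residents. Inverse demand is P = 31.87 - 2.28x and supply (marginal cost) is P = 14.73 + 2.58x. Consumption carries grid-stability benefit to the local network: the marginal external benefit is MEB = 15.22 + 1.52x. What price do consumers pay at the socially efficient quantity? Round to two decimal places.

P = 9.78

Social marginal benefit = demand + MEB = 47.09 - 0.76x.
Set SMB = MC: 47.09 - 0.76x = 14.73 + 2.58x → x* = 9.6886.
Consumer price on the demand curve at x*: 31.87 − 2.28×9.6886 = 9.7800.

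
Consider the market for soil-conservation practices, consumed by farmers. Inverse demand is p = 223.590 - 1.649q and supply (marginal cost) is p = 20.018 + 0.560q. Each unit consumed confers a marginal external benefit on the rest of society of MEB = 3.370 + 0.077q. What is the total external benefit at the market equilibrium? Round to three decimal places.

637.533

Market equilibrium (private): 20.018 + 0.560q = 223.590 - 1.649q → q_m = 92.1557.
Total external benefit = ∫₀^{q_m} (3.370 + 0.077q) dq = 3.370×92.1557 + ½×0.077×92.1557² = 637.5326.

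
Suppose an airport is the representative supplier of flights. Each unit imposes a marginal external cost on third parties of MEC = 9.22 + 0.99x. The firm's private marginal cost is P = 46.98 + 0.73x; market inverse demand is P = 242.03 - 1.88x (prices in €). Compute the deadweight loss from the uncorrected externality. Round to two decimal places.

DWL = €961.53

Market equilibrium (private): 46.98 + 0.73x = 242.03 - 1.88x → x_m = 74.7318.
Social marginal cost = private MC + MEC = 56.20 + 1.72x.
Set SMC = demand: 56.20 + 1.72x = 242.03 - 1.88x → x* = 51.6194.
Height of the DWL triangle at x_m is SMC(x_m) − demand(x_m) = MEC(x_m) = 83.2045.
DWL = ½ × 23.1124 × 83.2045 = 961.5278.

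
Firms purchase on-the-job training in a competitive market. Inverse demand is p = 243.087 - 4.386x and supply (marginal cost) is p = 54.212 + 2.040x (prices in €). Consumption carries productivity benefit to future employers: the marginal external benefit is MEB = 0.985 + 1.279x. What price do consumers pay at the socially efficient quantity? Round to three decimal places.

Social marginal benefit = demand + MEB = 244.072 - 3.107x.
Set SMB = MC: 244.072 - 3.107x = 54.212 + 2.040x → x* = 36.8875.
Consumer price on the demand curve at x*: 243.087 − 4.386×36.8875 = 81.2984.

P = €81.298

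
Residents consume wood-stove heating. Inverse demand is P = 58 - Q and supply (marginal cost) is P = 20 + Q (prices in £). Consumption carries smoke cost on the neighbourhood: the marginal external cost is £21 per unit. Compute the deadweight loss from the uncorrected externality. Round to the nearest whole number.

DWL = £110

Market equilibrium (private): 20 + Q = 58 - Q → Q_m = 19.0000.
Social marginal benefit = demand − MEC = 37 - Q.
Set SMB = MC: 37 - Q = 20 + Q → Q* = 8.5000.
The loss is the area between SMB and MC from Q* to Q_m; with linear curves that's a triangle of height MEC(Q_m).
DWL = ½ × 10.5000 × 21.0000 = 110.2500.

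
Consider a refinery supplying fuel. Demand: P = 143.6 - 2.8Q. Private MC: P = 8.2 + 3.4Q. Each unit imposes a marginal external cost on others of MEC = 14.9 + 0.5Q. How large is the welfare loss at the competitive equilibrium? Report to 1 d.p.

Market equilibrium (private): 8.2 + 3.4Q = 143.6 - 2.8Q → Q_m = 21.8387.
Social marginal cost = private MC + MEC = 23.1 + 3.9Q.
Set SMC = demand: 23.1 + 3.9Q = 143.6 - 2.8Q → Q* = 17.9851.
The welfare-loss triangle has base |Q_m − Q*| and height MEC(Q_m) (the vertical gap between SMC and demand is zero at Q* and MEC at Q_m).
DWL = ½ × 3.8536 × 25.8194 = 49.7488.

DWL = 49.7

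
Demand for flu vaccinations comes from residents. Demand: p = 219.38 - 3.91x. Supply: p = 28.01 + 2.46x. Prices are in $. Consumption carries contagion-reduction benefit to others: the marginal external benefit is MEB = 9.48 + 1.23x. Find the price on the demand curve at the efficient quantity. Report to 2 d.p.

Social marginal benefit = demand + MEB = 228.86 - 2.68x.
Set SMB = MC: 228.86 - 2.68x = 28.01 + 2.46x → x* = 39.0759.
Consumer price on the demand curve at x*: 219.38 − 3.91×39.0759 = 66.5932.

P = $66.59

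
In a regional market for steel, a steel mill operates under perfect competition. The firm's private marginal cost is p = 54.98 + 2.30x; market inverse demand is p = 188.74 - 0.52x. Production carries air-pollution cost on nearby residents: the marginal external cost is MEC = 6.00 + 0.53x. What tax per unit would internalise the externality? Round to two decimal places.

tax = 26.21 per unit

Social marginal cost = private MC + MEC = 60.98 + 2.83x.
Set SMC = demand: 60.98 + 2.83x = 188.74 - 0.52x → x* = 38.1373.
The Pigouvian tax equals MEC at x*: 6.00 + 0.53×38.1373 = 26.2128.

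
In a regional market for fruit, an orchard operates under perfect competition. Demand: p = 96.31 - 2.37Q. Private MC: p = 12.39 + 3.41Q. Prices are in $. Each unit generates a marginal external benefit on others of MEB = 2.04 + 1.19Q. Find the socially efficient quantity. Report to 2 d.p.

Q* = 18.73

Social marginal cost = private MC − MEB = 10.35 + 2.22Q.
Set SMC = demand: 10.35 + 2.22Q = 96.31 - 2.37Q → Q* = 18.7277.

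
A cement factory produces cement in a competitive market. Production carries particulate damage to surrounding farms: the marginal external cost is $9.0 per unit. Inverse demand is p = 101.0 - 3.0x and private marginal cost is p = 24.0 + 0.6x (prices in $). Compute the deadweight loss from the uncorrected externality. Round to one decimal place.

DWL = $11.3

Market equilibrium (private): 24.0 + 0.6x = 101.0 - 3.0x → x_m = 21.3889.
Social marginal cost = private MC + MEC = 33.0 + 0.6x.
Set SMC = demand: 33.0 + 0.6x = 101.0 - 3.0x → x* = 18.8889.
The loss is the area between SMC and demand from x* to x_m; with linear curves that's a triangle of height MEC(x_m).
DWL = ½ × 2.5000 × 9.0000 = 11.2500.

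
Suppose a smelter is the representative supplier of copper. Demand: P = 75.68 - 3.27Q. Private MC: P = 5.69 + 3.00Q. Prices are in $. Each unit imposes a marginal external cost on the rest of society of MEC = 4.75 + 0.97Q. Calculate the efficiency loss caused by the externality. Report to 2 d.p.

DWL = $16.76

Market equilibrium (private): 5.69 + 3.00Q = 75.68 - 3.27Q → Q_m = 11.1627.
Social marginal cost = private MC + MEC = 10.44 + 3.97Q.
Set SMC = demand: 10.44 + 3.97Q = 75.68 - 3.27Q → Q* = 9.0110.
Between Q* and Q_m the wedge SMC − demand runs linearly from 0 to MEC(Q_m), so the loss is a triangle.
DWL = ½ × 2.1517 × 15.5778 = 16.7594.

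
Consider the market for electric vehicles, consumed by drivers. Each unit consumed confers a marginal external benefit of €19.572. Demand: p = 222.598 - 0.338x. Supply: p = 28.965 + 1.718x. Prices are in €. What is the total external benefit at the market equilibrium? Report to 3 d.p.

Market equilibrium (private): 28.965 + 1.718x = 222.598 - 0.338x → x_m = 94.1795.
Total external benefit = MEB × x_m = 19.572 × 94.1795 = 1843.2812.

€1843.281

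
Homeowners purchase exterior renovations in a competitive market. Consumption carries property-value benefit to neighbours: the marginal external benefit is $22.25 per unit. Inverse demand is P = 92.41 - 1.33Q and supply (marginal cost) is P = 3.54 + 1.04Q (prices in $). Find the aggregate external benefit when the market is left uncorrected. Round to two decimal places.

Market equilibrium (private): 3.54 + 1.04Q = 92.41 - 1.33Q → Q_m = 37.4979.
Total external benefit = MEB × Q_m = 22.25 × 37.4979 = 834.3283.

$834.33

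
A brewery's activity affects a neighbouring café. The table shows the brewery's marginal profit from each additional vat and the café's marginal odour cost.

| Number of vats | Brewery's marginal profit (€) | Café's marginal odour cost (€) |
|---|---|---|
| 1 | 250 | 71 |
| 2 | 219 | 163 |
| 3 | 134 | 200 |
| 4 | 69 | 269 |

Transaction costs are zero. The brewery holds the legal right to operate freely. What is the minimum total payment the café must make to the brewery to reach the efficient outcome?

€203

Left alone the brewery would choose level 4 (marginal profit stays positive).
Efficient level: k* = 2 (marginal profit ≥ marginal odour cost through 2).
The café must at least cover the brewery's forgone profit from cutting 4→2: 134 + 69 = 203.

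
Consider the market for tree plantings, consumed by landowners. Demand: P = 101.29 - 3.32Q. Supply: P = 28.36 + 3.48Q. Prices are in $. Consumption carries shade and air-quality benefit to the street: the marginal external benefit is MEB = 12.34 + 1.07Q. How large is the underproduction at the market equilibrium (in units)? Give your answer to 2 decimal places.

4.16 units

Market equilibrium (private): 28.36 + 3.48Q = 101.29 - 3.32Q → Q_m = 10.7250.
Social marginal benefit = demand + MEB = 113.63 - 2.25Q.
Set SMB = MC: 113.63 - 2.25Q = 28.36 + 3.48Q → Q* = 14.8813.
Gap = |10.7250 − 14.8813| = 4.1563.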